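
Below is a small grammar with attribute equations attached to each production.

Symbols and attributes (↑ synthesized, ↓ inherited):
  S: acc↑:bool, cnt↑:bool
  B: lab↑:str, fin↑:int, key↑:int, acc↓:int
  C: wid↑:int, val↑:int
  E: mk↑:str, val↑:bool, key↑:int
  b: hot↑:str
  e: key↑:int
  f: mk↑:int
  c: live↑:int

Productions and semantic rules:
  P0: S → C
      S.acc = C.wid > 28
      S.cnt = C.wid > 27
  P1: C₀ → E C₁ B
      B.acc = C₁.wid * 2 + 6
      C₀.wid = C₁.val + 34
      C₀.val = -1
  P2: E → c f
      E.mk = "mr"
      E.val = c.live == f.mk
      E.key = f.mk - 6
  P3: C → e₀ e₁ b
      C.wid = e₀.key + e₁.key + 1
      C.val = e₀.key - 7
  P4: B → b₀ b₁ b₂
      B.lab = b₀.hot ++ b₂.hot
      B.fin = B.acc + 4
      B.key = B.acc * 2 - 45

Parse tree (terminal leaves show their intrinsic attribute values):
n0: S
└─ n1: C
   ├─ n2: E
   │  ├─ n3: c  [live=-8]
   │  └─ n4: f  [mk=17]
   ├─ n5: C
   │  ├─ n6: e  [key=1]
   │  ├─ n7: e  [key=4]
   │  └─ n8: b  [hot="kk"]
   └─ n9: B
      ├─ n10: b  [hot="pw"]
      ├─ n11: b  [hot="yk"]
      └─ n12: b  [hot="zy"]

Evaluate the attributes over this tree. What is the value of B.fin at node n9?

22

1. n3.live = -8  [terminal]
2. n4.mk = 17  [terminal]
3. n2.mk = "mr"  ["mr"]
4. n2.val = false  [c.live == f.mk]
5. n2.key = 11  [f.mk - 6]
6. n6.key = 1  [terminal]
7. n7.key = 4  [terminal]
8. n8.hot = "kk"  [terminal]
9. n5.wid = 6  [e₀.key + e₁.key + 1]
10. n5.val = -6  [e₀.key - 7]
11. n9.acc = 18  [C₁.wid * 2 + 6]
12. n10.hot = "pw"  [terminal]
13. n11.hot = "yk"  [terminal]
14. n12.hot = "zy"  [terminal]
15. n9.lab = "pwzy"  [b₀.hot ++ b₂.hot]
16. n9.fin = 22  [B.acc + 4]
17. n9.key = -9  [B.acc * 2 - 45]
18. n1.wid = 28  [C₁.val + 34]
19. n1.val = -1  [-1]
20. n0.acc = false  [C.wid > 28]
21. n0.cnt = true  [C.wid > 27]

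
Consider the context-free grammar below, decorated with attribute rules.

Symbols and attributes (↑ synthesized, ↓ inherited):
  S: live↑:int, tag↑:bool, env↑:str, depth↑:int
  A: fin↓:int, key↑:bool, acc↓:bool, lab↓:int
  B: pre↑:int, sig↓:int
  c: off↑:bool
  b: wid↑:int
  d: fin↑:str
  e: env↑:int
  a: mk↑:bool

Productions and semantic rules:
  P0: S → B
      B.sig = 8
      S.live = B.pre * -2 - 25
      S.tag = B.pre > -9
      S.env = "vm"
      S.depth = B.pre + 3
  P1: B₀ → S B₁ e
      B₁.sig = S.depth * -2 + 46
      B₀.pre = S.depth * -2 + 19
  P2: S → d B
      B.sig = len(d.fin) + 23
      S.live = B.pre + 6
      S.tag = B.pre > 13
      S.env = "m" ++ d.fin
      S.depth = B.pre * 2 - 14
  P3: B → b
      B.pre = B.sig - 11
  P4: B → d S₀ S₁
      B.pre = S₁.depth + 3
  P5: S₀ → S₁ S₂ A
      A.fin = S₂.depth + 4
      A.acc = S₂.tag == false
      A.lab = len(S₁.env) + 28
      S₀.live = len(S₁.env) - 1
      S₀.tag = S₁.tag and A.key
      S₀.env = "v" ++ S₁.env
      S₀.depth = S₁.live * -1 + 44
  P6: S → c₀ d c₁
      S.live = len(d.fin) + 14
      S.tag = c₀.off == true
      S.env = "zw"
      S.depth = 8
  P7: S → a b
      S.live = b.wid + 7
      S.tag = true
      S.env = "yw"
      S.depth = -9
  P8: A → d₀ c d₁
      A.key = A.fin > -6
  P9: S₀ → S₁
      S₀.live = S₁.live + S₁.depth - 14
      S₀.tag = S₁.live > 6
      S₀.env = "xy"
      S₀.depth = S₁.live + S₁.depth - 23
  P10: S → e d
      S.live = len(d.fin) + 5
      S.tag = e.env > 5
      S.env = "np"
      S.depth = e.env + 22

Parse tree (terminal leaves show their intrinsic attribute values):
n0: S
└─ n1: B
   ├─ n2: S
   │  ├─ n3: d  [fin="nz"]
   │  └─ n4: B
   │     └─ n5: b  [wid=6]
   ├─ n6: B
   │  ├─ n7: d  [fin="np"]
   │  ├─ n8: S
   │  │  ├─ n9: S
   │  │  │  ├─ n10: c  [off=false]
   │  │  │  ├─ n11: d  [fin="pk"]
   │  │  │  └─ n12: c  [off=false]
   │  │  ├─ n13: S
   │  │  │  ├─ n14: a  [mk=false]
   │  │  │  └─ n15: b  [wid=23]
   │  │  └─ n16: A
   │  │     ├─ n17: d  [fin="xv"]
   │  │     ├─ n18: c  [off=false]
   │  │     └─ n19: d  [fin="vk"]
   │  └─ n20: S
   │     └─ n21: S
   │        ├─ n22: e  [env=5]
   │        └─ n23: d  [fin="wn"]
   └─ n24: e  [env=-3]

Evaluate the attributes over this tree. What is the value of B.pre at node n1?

-9

1. n1.sig = 8  [8]
2. n3.fin = "nz"  [terminal]
3. n4.sig = 25  [len(d.fin) + 23]
4. n5.wid = 6  [terminal]
5. n4.pre = 14  [B.sig - 11]
6. n2.live = 20  [B.pre + 6]
7. n2.tag = true  [B.pre > 13]
8. n2.env = "mnz"  ["m" ++ d.fin]
9. n2.depth = 14  [B.pre * 2 - 14]
10. n6.sig = 18  [S.depth * -2 + 46]
11. n7.fin = "np"  [terminal]
12. n10.off = false  [terminal]
13. n11.fin = "pk"  [terminal]
14. n12.off = false  [terminal]
15. n9.live = 16  [len(d.fin) + 14]
16. n9.tag = false  [c₀.off == true]
17. n9.env = "zw"  ["zw"]
18. n9.depth = 8  [8]
19. n14.mk = false  [terminal]
20. n15.wid = 23  [terminal]
21. n13.live = 30  [b.wid + 7]
22. n13.tag = true  [true]
23. n13.env = "yw"  ["yw"]
24. n13.depth = -9  [-9]
25. n16.fin = -5  [S₂.depth + 4]
26. n16.acc = false  [S₂.tag == false]
27. n16.lab = 30  [len(S₁.env) + 28]
28. n17.fin = "xv"  [terminal]
29. n18.off = false  [terminal]
30. n19.fin = "vk"  [terminal]
31. n16.key = true  [A.fin > -6]
32. n8.live = 1  [len(S₁.env) - 1]
33. n8.tag = false  [S₁.tag and A.key]
34. n8.env = "vzw"  ["v" ++ S₁.env]
35. n8.depth = 28  [S₁.live * -1 + 44]
36. n22.env = 5  [terminal]
37. n23.fin = "wn"  [terminal]
38. n21.live = 7  [len(d.fin) + 5]
39. n21.tag = false  [e.env > 5]
40. n21.env = "np"  ["np"]
41. n21.depth = 27  [e.env + 22]
42. n20.live = 20  [S₁.live + S₁.depth - 14]
43. n20.tag = true  [S₁.live > 6]
44. n20.env = "xy"  ["xy"]
45. n20.depth = 11  [S₁.live + S₁.depth - 23]
46. n6.pre = 14  [S₁.depth + 3]
47. n24.env = -3  [terminal]
48. n1.pre = -9  [S.depth * -2 + 19]
49. n0.live = -7  [B.pre * -2 - 25]
50. n0.tag = false  [B.pre > -9]
51. n0.env = "vm"  ["vm"]
52. n0.depth = -6  [B.pre + 3]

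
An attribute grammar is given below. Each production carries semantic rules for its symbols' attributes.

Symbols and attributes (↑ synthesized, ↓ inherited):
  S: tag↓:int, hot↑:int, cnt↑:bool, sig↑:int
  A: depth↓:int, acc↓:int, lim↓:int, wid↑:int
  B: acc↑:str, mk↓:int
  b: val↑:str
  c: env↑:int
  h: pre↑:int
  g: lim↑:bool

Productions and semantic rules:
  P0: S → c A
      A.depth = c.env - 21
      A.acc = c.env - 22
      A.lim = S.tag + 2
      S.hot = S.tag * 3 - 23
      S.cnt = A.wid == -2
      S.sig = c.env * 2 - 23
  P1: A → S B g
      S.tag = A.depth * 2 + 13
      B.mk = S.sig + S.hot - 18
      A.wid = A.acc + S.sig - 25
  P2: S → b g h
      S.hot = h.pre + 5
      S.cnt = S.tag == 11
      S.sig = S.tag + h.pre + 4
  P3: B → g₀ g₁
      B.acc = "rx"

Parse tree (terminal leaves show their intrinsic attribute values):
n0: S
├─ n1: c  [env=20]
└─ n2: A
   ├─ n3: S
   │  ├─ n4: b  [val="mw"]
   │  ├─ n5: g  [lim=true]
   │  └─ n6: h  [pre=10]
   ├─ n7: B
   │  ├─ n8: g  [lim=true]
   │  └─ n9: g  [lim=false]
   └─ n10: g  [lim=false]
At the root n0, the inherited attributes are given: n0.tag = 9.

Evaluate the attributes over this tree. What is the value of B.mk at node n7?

22

1. n0.tag = 9  [given at root]
2. n1.env = 20  [terminal]
3. n2.depth = -1  [c.env - 21]
4. n2.acc = -2  [c.env - 22]
5. n2.lim = 11  [S.tag + 2]
6. n3.tag = 11  [A.depth * 2 + 13]
7. n4.val = "mw"  [terminal]
8. n5.lim = true  [terminal]
9. n6.pre = 10  [terminal]
10. n3.hot = 15  [h.pre + 5]
11. n3.cnt = true  [S.tag == 11]
12. n3.sig = 25  [S.tag + h.pre + 4]
13. n7.mk = 22  [S.sig + S.hot - 18]
14. n8.lim = true  [terminal]
15. n9.lim = false  [terminal]
16. n7.acc = "rx"  ["rx"]
17. n10.lim = false  [terminal]
18. n2.wid = -2  [A.acc + S.sig - 25]
19. n0.hot = 4  [S.tag * 3 - 23]
20. n0.cnt = true  [A.wid == -2]
21. n0.sig = 17  [c.env * 2 - 23]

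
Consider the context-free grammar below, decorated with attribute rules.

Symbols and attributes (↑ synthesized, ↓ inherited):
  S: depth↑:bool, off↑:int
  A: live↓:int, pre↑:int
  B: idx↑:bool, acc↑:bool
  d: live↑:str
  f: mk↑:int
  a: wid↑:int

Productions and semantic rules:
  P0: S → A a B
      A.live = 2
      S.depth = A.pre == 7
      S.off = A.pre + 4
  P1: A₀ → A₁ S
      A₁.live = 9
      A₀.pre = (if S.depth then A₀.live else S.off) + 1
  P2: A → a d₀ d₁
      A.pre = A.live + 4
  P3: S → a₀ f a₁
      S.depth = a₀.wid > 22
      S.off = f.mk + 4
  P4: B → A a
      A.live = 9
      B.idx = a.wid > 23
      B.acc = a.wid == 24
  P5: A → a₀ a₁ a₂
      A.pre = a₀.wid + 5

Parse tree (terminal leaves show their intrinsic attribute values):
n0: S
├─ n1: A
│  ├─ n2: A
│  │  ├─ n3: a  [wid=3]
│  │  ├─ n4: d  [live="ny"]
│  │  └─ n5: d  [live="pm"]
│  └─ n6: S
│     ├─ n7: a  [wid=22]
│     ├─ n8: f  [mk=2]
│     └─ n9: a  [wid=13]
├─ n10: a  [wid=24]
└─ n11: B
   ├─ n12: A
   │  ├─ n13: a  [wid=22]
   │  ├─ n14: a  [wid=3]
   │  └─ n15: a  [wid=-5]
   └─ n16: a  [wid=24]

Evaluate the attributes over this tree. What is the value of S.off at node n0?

11

1. n1.live = 2  [2]
2. n2.live = 9  [9]
3. n3.wid = 3  [terminal]
4. n4.live = "ny"  [terminal]
5. n5.live = "pm"  [terminal]
6. n2.pre = 13  [A.live + 4]
7. n7.wid = 22  [terminal]
8. n8.mk = 2  [terminal]
9. n9.wid = 13  [terminal]
10. n6.depth = false  [a₀.wid > 22]
11. n6.off = 6  [f.mk + 4]
12. n1.pre = 7  [(if S.depth then A₀.live else S.off) + 1]
13. n10.wid = 24  [terminal]
14. n12.live = 9  [9]
15. n13.wid = 22  [terminal]
16. n14.wid = 3  [terminal]
17. n15.wid = -5  [terminal]
18. n12.pre = 27  [a₀.wid + 5]
19. n16.wid = 24  [terminal]
20. n11.idx = true  [a.wid > 23]
21. n11.acc = true  [a.wid == 24]
22. n0.depth = true  [A.pre == 7]
23. n0.off = 11  [A.pre + 4]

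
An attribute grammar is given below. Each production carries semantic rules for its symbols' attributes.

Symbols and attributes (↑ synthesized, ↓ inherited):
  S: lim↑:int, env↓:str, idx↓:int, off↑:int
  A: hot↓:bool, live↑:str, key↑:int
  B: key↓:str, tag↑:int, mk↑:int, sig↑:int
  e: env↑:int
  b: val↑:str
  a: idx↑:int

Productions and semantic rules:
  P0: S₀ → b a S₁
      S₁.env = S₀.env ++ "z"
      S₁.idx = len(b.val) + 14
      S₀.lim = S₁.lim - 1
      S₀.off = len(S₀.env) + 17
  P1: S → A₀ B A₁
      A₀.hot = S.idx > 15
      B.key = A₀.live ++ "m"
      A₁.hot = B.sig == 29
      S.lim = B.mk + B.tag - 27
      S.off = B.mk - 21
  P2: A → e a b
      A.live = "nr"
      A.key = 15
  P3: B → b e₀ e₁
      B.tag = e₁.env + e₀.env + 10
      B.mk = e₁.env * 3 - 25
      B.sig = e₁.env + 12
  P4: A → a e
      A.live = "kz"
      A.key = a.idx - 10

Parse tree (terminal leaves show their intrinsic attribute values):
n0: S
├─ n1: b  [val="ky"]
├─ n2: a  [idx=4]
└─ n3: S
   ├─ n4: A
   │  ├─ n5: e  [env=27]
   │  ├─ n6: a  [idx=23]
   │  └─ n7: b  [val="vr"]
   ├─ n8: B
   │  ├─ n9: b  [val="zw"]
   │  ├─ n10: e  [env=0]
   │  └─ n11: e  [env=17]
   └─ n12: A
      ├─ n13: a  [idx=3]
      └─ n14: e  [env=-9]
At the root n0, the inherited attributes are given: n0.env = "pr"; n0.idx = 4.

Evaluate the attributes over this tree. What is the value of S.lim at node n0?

1. n0.env = "pr"  [given at root]
2. n0.idx = 4  [given at root]
3. n1.val = "ky"  [terminal]
4. n2.idx = 4  [terminal]
5. n3.env = "prz"  [S₀.env ++ "z"]
6. n3.idx = 16  [len(b.val) + 14]
7. n4.hot = true  [S.idx > 15]
8. n5.env = 27  [terminal]
9. n6.idx = 23  [terminal]
10. n7.val = "vr"  [terminal]
11. n4.live = "nr"  ["nr"]
12. n4.key = 15  [15]
13. n8.key = "nrm"  [A₀.live ++ "m"]
14. n9.val = "zw"  [terminal]
15. n10.env = 0  [terminal]
16. n11.env = 17  [terminal]
17. n8.tag = 27  [e₁.env + e₀.env + 10]
18. n8.mk = 26  [e₁.env * 3 - 25]
19. n8.sig = 29  [e₁.env + 12]
20. n12.hot = true  [B.sig == 29]
21. n13.idx = 3  [terminal]
22. n14.env = -9  [terminal]
23. n12.live = "kz"  ["kz"]
24. n12.key = -7  [a.idx - 10]
25. n3.lim = 26  [B.mk + B.tag - 27]
26. n3.off = 5  [B.mk - 21]
27. n0.lim = 25  [S₁.lim - 1]
28. n0.off = 19  [len(S₀.env) + 17]

25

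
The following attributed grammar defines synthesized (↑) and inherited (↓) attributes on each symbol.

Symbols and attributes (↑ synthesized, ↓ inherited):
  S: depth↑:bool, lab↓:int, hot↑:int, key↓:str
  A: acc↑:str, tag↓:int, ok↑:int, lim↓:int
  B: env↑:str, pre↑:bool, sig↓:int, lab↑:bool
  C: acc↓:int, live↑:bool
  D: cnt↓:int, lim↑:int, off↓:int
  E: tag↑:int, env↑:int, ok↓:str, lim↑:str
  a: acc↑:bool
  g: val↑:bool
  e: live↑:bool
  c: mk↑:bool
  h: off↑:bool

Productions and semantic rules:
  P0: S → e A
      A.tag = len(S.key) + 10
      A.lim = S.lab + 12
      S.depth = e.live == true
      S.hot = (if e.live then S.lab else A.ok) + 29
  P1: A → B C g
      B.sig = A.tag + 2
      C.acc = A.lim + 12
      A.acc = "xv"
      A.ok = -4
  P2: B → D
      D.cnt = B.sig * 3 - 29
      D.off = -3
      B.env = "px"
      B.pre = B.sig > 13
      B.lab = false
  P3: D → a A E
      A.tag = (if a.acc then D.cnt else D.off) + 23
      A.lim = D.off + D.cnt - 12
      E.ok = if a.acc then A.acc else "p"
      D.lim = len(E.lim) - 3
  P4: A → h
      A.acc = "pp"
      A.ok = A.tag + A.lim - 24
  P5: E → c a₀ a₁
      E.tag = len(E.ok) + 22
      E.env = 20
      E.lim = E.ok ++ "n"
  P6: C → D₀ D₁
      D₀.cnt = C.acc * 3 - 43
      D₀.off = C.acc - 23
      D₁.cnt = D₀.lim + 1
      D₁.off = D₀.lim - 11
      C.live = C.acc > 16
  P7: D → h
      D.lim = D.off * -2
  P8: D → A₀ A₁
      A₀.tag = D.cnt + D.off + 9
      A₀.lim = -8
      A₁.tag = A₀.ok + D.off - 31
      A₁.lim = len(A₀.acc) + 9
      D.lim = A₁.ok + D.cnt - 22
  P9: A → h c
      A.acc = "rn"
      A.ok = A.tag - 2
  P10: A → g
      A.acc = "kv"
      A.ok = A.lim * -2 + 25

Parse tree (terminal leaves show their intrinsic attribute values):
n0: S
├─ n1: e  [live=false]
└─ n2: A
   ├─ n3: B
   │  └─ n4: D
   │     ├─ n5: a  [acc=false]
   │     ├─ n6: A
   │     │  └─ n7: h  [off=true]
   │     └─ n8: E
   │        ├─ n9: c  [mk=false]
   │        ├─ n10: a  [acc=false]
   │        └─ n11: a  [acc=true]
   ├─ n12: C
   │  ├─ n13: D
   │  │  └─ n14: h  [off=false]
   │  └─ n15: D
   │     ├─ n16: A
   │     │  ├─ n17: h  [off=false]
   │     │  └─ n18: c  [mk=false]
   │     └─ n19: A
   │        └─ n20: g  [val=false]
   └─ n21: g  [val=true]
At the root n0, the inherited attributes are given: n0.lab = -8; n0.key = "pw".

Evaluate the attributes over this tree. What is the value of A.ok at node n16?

1. n0.lab = -8  [given at root]
2. n0.key = "pw"  [given at root]
3. n1.live = false  [terminal]
4. n2.tag = 12  [len(S.key) + 10]
5. n2.lim = 4  [S.lab + 12]
6. n3.sig = 14  [A.tag + 2]
7. n4.cnt = 13  [B.sig * 3 - 29]
8. n4.off = -3  [-3]
9. n5.acc = false  [terminal]
10. n6.tag = 20  [(if a.acc then D.cnt else D.off) + 23]
11. n6.lim = -2  [D.off + D.cnt - 12]
12. n7.off = true  [terminal]
13. n6.acc = "pp"  ["pp"]
14. n6.ok = -6  [A.tag + A.lim - 24]
15. n8.ok = "p"  [if a.acc then A.acc else "p"]
16. n9.mk = false  [terminal]
17. n10.acc = false  [terminal]
18. n11.acc = true  [terminal]
19. n8.tag = 23  [len(E.ok) + 22]
20. n8.env = 20  [20]
21. n8.lim = "pn"  [E.ok ++ "n"]
22. n4.lim = -1  [len(E.lim) - 3]
23. n3.env = "px"  ["px"]
24. n3.pre = true  [B.sig > 13]
25. n3.lab = false  [false]
26. n12.acc = 16  [A.lim + 12]
27. n13.cnt = 5  [C.acc * 3 - 43]
28. n13.off = -7  [C.acc - 23]
29. n14.off = false  [terminal]
30. n13.lim = 14  [D.off * -2]
31. n15.cnt = 15  [D₀.lim + 1]
32. n15.off = 3  [D₀.lim - 11]
33. n16.tag = 27  [D.cnt + D.off + 9]
34. n16.lim = -8  [-8]
35. n17.off = false  [terminal]
36. n18.mk = false  [terminal]
37. n16.acc = "rn"  ["rn"]
38. n16.ok = 25  [A.tag - 2]
39. n19.tag = -3  [A₀.ok + D.off - 31]
40. n19.lim = 11  [len(A₀.acc) + 9]
41. n20.val = false  [terminal]
42. n19.acc = "kv"  ["kv"]
43. n19.ok = 3  [A.lim * -2 + 25]
44. n15.lim = -4  [A₁.ok + D.cnt - 22]
45. n12.live = false  [C.acc > 16]
46. n21.val = true  [terminal]
47. n2.acc = "xv"  ["xv"]
48. n2.ok = -4  [-4]
49. n0.depth = false  [e.live == true]
50. n0.hot = 25  [(if e.live then S.lab else A.ok) + 29]

25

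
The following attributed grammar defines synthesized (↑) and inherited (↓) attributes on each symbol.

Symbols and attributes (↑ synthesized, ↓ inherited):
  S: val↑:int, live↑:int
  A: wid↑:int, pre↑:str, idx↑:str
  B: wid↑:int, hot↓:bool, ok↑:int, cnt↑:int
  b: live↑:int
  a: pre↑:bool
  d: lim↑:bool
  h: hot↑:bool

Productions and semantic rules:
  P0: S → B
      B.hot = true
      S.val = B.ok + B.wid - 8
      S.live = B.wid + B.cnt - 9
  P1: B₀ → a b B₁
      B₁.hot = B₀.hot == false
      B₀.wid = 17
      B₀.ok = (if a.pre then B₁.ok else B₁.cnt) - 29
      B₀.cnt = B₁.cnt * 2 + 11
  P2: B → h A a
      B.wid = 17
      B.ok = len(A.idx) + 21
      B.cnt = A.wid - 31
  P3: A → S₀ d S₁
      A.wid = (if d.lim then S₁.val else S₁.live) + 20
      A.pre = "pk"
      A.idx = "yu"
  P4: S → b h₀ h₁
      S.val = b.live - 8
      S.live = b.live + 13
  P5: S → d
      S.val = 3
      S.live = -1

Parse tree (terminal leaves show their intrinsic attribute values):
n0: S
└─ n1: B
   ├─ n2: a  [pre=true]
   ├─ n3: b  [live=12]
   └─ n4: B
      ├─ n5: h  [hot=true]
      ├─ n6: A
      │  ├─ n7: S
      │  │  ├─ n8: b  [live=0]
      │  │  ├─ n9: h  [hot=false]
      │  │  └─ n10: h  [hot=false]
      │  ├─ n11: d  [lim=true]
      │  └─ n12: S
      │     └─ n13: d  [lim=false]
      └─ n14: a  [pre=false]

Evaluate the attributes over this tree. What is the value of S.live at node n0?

3

1. n1.hot = true  [true]
2. n2.pre = true  [terminal]
3. n3.live = 12  [terminal]
4. n4.hot = false  [B₀.hot == false]
5. n5.hot = true  [terminal]
6. n8.live = 0  [terminal]
7. n9.hot = false  [terminal]
8. n10.hot = false  [terminal]
9. n7.val = -8  [b.live - 8]
10. n7.live = 13  [b.live + 13]
11. n11.lim = true  [terminal]
12. n13.lim = false  [terminal]
13. n12.val = 3  [3]
14. n12.live = -1  [-1]
15. n6.wid = 23  [(if d.lim then S₁.val else S₁.live) + 20]
16. n6.pre = "pk"  ["pk"]
17. n6.idx = "yu"  ["yu"]
18. n14.pre = false  [terminal]
19. n4.wid = 17  [17]
20. n4.ok = 23  [len(A.idx) + 21]
21. n4.cnt = -8  [A.wid - 31]
22. n1.wid = 17  [17]
23. n1.ok = -6  [(if a.pre then B₁.ok else B₁.cnt) - 29]
24. n1.cnt = -5  [B₁.cnt * 2 + 11]
25. n0.val = 3  [B.ok + B.wid - 8]
26. n0.live = 3  [B.wid + B.cnt - 9]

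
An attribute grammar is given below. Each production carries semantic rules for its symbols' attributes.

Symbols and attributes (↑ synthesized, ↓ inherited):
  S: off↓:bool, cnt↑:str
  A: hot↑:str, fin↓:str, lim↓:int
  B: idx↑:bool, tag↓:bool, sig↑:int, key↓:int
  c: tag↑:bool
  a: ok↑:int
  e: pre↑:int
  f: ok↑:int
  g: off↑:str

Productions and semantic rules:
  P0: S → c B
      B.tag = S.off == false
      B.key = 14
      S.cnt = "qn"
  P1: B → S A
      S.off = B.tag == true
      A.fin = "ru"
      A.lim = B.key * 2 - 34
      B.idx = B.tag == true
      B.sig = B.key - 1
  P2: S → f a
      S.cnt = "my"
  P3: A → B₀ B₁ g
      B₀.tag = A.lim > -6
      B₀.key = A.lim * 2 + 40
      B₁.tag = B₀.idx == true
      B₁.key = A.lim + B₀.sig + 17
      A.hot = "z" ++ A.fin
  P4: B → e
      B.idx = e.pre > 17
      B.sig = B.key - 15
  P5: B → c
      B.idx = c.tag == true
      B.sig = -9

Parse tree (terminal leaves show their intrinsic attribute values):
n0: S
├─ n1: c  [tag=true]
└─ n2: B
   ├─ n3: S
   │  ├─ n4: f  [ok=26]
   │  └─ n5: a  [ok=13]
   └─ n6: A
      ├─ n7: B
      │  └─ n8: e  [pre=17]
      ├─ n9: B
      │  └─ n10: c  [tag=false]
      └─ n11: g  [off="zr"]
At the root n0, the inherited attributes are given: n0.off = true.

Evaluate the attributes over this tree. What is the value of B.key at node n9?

1. n0.off = true  [given at root]
2. n1.tag = true  [terminal]
3. n2.tag = false  [S.off == false]
4. n2.key = 14  [14]
5. n3.off = false  [B.tag == true]
6. n4.ok = 26  [terminal]
7. n5.ok = 13  [terminal]
8. n3.cnt = "my"  ["my"]
9. n6.fin = "ru"  ["ru"]
10. n6.lim = -6  [B.key * 2 - 34]
11. n7.tag = false  [A.lim > -6]
12. n7.key = 28  [A.lim * 2 + 40]
13. n8.pre = 17  [terminal]
14. n7.idx = false  [e.pre > 17]
15. n7.sig = 13  [B.key - 15]
16. n9.tag = false  [B₀.idx == true]
17. n9.key = 24  [A.lim + B₀.sig + 17]
18. n10.tag = false  [terminal]
19. n9.idx = false  [c.tag == true]
20. n9.sig = -9  [-9]
21. n11.off = "zr"  [terminal]
22. n6.hot = "zru"  ["z" ++ A.fin]
23. n2.idx = false  [B.tag == true]
24. n2.sig = 13  [B.key - 1]
25. n0.cnt = "qn"  ["qn"]

24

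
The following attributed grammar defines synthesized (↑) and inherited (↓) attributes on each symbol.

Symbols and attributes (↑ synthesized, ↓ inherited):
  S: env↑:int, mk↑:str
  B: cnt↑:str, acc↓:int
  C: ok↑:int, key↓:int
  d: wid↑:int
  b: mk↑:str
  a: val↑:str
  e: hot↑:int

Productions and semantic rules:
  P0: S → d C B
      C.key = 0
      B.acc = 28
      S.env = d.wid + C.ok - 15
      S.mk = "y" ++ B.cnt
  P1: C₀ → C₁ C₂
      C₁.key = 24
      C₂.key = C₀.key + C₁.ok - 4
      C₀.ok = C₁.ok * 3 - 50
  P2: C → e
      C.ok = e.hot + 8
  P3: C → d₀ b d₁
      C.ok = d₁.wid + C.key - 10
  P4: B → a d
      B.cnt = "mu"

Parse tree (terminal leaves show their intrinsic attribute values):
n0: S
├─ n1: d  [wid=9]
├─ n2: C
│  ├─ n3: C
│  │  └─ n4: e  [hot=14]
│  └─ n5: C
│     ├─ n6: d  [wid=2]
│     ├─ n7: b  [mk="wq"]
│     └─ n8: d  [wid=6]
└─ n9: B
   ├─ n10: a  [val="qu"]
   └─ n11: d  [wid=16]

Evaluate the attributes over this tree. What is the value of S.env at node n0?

10

1. n1.wid = 9  [terminal]
2. n2.key = 0  [0]
3. n3.key = 24  [24]
4. n4.hot = 14  [terminal]
5. n3.ok = 22  [e.hot + 8]
6. n5.key = 18  [C₀.key + C₁.ok - 4]
7. n6.wid = 2  [terminal]
8. n7.mk = "wq"  [terminal]
9. n8.wid = 6  [terminal]
10. n5.ok = 14  [d₁.wid + C.key - 10]
11. n2.ok = 16  [C₁.ok * 3 - 50]
12. n9.acc = 28  [28]
13. n10.val = "qu"  [terminal]
14. n11.wid = 16  [terminal]
15. n9.cnt = "mu"  ["mu"]
16. n0.env = 10  [d.wid + C.ok - 15]
17. n0.mk = "ymu"  ["y" ++ B.cnt]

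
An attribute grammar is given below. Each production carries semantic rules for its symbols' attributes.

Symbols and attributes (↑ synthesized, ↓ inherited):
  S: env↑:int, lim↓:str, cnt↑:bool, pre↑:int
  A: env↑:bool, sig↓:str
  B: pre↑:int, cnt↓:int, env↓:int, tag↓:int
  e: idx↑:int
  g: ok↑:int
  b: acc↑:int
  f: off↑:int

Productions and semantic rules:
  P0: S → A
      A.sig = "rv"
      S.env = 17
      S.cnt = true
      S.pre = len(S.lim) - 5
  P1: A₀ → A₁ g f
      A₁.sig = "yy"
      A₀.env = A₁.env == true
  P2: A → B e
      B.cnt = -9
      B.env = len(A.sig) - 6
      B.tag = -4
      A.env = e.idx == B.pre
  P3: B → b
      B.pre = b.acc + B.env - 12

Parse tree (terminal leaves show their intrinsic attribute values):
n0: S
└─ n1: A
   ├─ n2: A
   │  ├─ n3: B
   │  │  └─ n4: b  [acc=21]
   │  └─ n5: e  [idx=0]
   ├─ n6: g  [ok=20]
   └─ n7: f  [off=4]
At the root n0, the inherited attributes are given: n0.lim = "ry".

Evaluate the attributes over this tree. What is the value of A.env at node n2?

1. n0.lim = "ry"  [given at root]
2. n1.sig = "rv"  ["rv"]
3. n2.sig = "yy"  ["yy"]
4. n3.cnt = -9  [-9]
5. n3.env = -4  [len(A.sig) - 6]
6. n3.tag = -4  [-4]
7. n4.acc = 21  [terminal]
8. n3.pre = 5  [b.acc + B.env - 12]
9. n5.idx = 0  [terminal]
10. n2.env = false  [e.idx == B.pre]
11. n6.ok = 20  [terminal]
12. n7.off = 4  [terminal]
13. n1.env = false  [A₁.env == true]
14. n0.env = 17  [17]
15. n0.cnt = true  [true]
16. n0.pre = -3  [len(S.lim) - 5]

false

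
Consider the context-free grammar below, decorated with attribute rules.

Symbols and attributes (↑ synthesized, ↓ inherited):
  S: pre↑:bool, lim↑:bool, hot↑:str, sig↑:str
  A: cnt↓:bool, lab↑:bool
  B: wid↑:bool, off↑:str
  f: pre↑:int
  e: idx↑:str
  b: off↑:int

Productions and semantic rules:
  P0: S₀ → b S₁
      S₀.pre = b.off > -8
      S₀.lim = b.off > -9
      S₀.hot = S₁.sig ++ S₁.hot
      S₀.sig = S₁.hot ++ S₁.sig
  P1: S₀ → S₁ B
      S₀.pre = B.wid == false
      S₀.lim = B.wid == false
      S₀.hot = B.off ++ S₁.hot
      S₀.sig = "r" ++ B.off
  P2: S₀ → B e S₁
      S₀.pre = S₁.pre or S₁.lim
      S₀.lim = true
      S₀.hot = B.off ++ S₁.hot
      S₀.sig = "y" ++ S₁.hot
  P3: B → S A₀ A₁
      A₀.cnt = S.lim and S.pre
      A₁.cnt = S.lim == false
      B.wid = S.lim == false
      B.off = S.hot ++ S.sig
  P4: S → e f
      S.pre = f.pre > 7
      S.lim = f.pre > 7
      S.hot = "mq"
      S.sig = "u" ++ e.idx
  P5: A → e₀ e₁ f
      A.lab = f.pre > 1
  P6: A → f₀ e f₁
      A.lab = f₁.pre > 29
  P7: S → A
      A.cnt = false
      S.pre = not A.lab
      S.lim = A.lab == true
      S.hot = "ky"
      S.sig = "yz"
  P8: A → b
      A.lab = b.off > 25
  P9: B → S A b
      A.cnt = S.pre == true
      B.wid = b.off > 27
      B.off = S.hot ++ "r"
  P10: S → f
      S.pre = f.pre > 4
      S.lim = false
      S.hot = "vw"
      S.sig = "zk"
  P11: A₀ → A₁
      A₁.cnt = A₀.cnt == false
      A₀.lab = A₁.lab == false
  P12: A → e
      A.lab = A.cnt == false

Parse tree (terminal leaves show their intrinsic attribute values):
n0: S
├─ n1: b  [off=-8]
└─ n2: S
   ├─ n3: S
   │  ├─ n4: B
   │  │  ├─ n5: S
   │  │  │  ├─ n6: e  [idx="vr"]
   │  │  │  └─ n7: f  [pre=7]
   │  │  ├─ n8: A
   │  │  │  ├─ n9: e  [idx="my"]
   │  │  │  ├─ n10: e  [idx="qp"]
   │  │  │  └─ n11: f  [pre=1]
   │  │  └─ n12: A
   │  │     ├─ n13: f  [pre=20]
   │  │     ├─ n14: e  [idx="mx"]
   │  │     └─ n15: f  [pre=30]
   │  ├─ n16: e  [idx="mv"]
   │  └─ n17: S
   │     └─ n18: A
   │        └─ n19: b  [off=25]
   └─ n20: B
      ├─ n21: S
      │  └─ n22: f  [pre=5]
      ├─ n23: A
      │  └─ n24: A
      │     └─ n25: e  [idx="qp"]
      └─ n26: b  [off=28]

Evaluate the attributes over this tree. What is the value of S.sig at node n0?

1. n1.off = -8  [terminal]
2. n6.idx = "vr"  [terminal]
3. n7.pre = 7  [terminal]
4. n5.pre = false  [f.pre > 7]
5. n5.lim = false  [f.pre > 7]
6. n5.hot = "mq"  ["mq"]
7. n5.sig = "uvr"  ["u" ++ e.idx]
8. n8.cnt = false  [S.lim and S.pre]
9. n9.idx = "my"  [terminal]
10. n10.idx = "qp"  [terminal]
11. n11.pre = 1  [terminal]
12. n8.lab = false  [f.pre > 1]
13. n12.cnt = true  [S.lim == false]
14. n13.pre = 20  [terminal]
15. n14.idx = "mx"  [terminal]
16. n15.pre = 30  [terminal]
17. n12.lab = true  [f₁.pre > 29]
18. n4.wid = true  [S.lim == false]
19. n4.off = "mquvr"  [S.hot ++ S.sig]
20. n16.idx = "mv"  [terminal]
21. n18.cnt = false  [false]
22. n19.off = 25  [terminal]
23. n18.lab = false  [b.off > 25]
24. n17.pre = true  [not A.lab]
25. n17.lim = false  [A.lab == true]
26. n17.hot = "ky"  ["ky"]
27. n17.sig = "yz"  ["yz"]
28. n3.pre = true  [S₁.pre or S₁.lim]
29. n3.lim = true  [true]
30. n3.hot = "mquvrky"  [B.off ++ S₁.hot]
31. n3.sig = "yky"  ["y" ++ S₁.hot]
32. n22.pre = 5  [terminal]
33. n21.pre = true  [f.pre > 4]
34. n21.lim = false  [false]
35. n21.hot = "vw"  ["vw"]
36. n21.sig = "zk"  ["zk"]
37. n23.cnt = true  [S.pre == true]
38. n24.cnt = false  [A₀.cnt == false]
39. n25.idx = "qp"  [terminal]
40. n24.lab = true  [A.cnt == false]
41. n23.lab = false  [A₁.lab == false]
42. n26.off = 28  [terminal]
43. n20.wid = true  [b.off > 27]
44. n20.off = "vwr"  [S.hot ++ "r"]
45. n2.pre = false  [B.wid == false]
46. n2.lim = false  [B.wid == false]
47. n2.hot = "vwrmquvrky"  [B.off ++ S₁.hot]
48. n2.sig = "rvwr"  ["r" ++ B.off]
49. n0.pre = false  [b.off > -8]
50. n0.lim = true  [b.off > -9]
51. n0.hot = "rvwrvwrmquvrky"  [S₁.sig ++ S₁.hot]
52. n0.sig = "vwrmquvrkyrvwr"  [S₁.hot ++ S₁.sig]

"vwrmquvrkyrvwr"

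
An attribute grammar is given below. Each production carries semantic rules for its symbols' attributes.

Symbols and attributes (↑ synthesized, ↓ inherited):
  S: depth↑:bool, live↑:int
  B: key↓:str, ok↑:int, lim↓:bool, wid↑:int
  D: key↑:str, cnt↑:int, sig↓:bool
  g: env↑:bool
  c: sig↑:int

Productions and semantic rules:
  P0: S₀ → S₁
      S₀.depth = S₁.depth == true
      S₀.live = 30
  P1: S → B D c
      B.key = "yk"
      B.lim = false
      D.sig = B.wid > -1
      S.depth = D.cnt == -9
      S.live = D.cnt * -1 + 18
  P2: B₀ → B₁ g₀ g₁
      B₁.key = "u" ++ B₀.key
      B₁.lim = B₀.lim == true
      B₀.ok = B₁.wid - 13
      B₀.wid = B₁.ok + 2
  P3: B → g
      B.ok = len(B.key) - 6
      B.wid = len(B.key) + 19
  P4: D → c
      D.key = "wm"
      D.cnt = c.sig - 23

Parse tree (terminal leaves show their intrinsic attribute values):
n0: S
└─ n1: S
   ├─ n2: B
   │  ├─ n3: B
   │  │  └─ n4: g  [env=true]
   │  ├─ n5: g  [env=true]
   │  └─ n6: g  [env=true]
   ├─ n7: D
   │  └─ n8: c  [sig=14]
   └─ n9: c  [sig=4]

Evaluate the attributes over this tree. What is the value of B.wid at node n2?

1. n2.key = "yk"  ["yk"]
2. n2.lim = false  [false]
3. n3.key = "uyk"  ["u" ++ B₀.key]
4. n3.lim = false  [B₀.lim == true]
5. n4.env = true  [terminal]
6. n3.ok = -3  [len(B.key) - 6]
7. n3.wid = 22  [len(B.key) + 19]
8. n5.env = true  [terminal]
9. n6.env = true  [terminal]
10. n2.ok = 9  [B₁.wid - 13]
11. n2.wid = -1  [B₁.ok + 2]
12. n7.sig = false  [B.wid > -1]
13. n8.sig = 14  [terminal]
14. n7.key = "wm"  ["wm"]
15. n7.cnt = -9  [c.sig - 23]
16. n9.sig = 4  [terminal]
17. n1.depth = true  [D.cnt == -9]
18. n1.live = 27  [D.cnt * -1 + 18]
19. n0.depth = true  [S₁.depth == true]
20. n0.live = 30  [30]

-1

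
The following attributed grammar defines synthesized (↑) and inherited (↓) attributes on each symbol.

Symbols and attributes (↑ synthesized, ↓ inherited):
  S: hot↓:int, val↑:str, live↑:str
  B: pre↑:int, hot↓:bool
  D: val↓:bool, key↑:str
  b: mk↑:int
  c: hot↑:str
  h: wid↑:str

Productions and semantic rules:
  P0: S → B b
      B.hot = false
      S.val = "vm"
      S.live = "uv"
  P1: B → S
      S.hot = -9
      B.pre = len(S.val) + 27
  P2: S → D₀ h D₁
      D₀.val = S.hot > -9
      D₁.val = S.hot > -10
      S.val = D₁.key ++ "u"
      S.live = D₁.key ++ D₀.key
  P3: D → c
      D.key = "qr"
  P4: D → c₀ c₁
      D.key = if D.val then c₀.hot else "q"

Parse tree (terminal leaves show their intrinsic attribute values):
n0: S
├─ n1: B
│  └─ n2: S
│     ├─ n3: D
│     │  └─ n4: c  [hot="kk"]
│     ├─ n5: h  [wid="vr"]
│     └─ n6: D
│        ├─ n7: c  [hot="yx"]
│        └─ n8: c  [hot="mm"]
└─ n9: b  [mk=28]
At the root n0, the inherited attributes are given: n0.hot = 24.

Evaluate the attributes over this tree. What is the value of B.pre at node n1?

30

1. n0.hot = 24  [given at root]
2. n1.hot = false  [false]
3. n2.hot = -9  [-9]
4. n3.val = false  [S.hot > -9]
5. n4.hot = "kk"  [terminal]
6. n3.key = "qr"  ["qr"]
7. n5.wid = "vr"  [terminal]
8. n6.val = true  [S.hot > -10]
9. n7.hot = "yx"  [terminal]
10. n8.hot = "mm"  [terminal]
11. n6.key = "yx"  [if D.val then c₀.hot else "q"]
12. n2.val = "yxu"  [D₁.key ++ "u"]
13. n2.live = "yxqr"  [D₁.key ++ D₀.key]
14. n1.pre = 30  [len(S.val) + 27]
15. n9.mk = 28  [terminal]
16. n0.val = "vm"  ["vm"]
17. n0.live = "uv"  ["uv"]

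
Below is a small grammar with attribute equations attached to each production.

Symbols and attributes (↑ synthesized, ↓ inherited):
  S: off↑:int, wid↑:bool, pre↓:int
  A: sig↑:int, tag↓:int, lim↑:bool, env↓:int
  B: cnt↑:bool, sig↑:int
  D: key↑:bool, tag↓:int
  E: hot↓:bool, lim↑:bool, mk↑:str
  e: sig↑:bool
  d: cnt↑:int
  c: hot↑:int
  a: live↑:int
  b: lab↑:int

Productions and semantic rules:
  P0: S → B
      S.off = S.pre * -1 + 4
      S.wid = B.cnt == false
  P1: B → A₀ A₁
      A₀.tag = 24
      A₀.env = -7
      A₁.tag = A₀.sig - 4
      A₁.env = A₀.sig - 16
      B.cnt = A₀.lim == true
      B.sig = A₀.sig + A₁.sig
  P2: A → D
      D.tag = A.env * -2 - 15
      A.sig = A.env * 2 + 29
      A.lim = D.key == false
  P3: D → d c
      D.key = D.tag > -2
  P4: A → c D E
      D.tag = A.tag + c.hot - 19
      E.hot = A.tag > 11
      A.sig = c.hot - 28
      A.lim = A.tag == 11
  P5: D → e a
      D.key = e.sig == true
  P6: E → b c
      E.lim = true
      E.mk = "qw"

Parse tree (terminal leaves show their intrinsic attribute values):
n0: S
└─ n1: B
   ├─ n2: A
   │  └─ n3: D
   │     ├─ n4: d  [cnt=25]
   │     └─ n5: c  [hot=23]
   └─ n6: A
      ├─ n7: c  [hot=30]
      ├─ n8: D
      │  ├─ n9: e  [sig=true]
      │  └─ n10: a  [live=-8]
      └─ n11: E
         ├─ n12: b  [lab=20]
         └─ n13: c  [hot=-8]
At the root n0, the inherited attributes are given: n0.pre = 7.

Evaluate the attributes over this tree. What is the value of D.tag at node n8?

22

1. n0.pre = 7  [given at root]
2. n2.tag = 24  [24]
3. n2.env = -7  [-7]
4. n3.tag = -1  [A.env * -2 - 15]
5. n4.cnt = 25  [terminal]
6. n5.hot = 23  [terminal]
7. n3.key = true  [D.tag > -2]
8. n2.sig = 15  [A.env * 2 + 29]
9. n2.lim = false  [D.key == false]
10. n6.tag = 11  [A₀.sig - 4]
11. n6.env = -1  [A₀.sig - 16]
12. n7.hot = 30  [terminal]
13. n8.tag = 22  [A.tag + c.hot - 19]
14. n9.sig = true  [terminal]
15. n10.live = -8  [terminal]
16. n8.key = true  [e.sig == true]
17. n11.hot = false  [A.tag > 11]
18. n12.lab = 20  [terminal]
19. n13.hot = -8  [terminal]
20. n11.lim = true  [true]
21. n11.mk = "qw"  ["qw"]
22. n6.sig = 2  [c.hot - 28]
23. n6.lim = true  [A.tag == 11]
24. n1.cnt = false  [A₀.lim == true]
25. n1.sig = 17  [A₀.sig + A₁.sig]
26. n0.off = -3  [S.pre * -1 + 4]
27. n0.wid = true  [B.cnt == false]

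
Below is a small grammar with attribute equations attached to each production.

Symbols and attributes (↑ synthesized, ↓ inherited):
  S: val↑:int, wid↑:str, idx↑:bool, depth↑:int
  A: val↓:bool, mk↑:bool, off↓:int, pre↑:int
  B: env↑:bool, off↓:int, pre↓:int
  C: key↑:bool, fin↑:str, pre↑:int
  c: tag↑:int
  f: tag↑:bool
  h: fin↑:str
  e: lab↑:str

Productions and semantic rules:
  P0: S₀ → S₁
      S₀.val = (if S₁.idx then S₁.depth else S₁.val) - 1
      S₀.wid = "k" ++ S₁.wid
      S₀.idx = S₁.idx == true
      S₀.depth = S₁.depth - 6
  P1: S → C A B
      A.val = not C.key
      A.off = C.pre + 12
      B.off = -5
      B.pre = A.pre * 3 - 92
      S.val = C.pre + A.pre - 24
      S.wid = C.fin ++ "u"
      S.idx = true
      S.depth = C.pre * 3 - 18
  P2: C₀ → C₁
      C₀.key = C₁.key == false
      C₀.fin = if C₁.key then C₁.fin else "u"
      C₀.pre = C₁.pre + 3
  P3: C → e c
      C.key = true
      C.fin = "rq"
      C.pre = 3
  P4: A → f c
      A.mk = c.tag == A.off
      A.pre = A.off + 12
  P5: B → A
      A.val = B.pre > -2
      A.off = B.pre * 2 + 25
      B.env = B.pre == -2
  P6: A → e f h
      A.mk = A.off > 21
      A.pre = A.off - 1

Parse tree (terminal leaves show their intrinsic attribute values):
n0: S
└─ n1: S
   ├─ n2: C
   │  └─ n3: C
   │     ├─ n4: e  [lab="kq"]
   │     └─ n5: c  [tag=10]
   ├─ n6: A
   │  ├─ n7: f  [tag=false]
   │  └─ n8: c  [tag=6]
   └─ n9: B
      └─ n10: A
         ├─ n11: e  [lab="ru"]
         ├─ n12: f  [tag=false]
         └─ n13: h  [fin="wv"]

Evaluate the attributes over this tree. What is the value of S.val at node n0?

-1

1. n4.lab = "kq"  [terminal]
2. n5.tag = 10  [terminal]
3. n3.key = true  [true]
4. n3.fin = "rq"  ["rq"]
5. n3.pre = 3  [3]
6. n2.key = false  [C₁.key == false]
7. n2.fin = "rq"  [if C₁.key then C₁.fin else "u"]
8. n2.pre = 6  [C₁.pre + 3]
9. n6.val = true  [not C.key]
10. n6.off = 18  [C.pre + 12]
11. n7.tag = false  [terminal]
12. n8.tag = 6  [terminal]
13. n6.mk = false  [c.tag == A.off]
14. n6.pre = 30  [A.off + 12]
15. n9.off = -5  [-5]
16. n9.pre = -2  [A.pre * 3 - 92]
17. n10.val = false  [B.pre > -2]
18. n10.off = 21  [B.pre * 2 + 25]
19. n11.lab = "ru"  [terminal]
20. n12.tag = false  [terminal]
21. n13.fin = "wv"  [terminal]
22. n10.mk = false  [A.off > 21]
23. n10.pre = 20  [A.off - 1]
24. n9.env = true  [B.pre == -2]
25. n1.val = 12  [C.pre + A.pre - 24]
26. n1.wid = "rqu"  [C.fin ++ "u"]
27. n1.idx = true  [true]
28. n1.depth = 0  [C.pre * 3 - 18]
29. n0.val = -1  [(if S₁.idx then S₁.depth else S₁.val) - 1]
30. n0.wid = "krqu"  ["k" ++ S₁.wid]
31. n0.idx = true  [S₁.idx == true]
32. n0.depth = -6  [S₁.depth - 6]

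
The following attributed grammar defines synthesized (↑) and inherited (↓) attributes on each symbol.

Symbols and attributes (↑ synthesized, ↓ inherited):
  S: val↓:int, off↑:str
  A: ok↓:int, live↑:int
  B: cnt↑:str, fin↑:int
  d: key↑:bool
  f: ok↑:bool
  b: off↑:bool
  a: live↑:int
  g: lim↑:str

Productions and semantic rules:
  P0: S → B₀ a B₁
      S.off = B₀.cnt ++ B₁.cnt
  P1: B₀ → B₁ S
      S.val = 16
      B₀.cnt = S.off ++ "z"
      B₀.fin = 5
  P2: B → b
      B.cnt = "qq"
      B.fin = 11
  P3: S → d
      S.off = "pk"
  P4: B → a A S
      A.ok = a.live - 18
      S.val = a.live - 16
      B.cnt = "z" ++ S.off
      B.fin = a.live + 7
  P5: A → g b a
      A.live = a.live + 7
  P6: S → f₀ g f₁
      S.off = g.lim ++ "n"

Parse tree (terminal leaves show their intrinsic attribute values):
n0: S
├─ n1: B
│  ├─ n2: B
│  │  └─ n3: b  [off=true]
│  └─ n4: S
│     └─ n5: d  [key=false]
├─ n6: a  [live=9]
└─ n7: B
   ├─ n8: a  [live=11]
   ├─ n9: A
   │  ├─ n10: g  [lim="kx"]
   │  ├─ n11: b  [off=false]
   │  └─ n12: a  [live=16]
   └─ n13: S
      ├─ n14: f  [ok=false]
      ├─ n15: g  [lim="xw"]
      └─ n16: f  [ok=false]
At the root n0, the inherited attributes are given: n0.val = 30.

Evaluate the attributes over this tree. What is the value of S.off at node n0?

"pkzzxwn"

1. n0.val = 30  [given at root]
2. n3.off = true  [terminal]
3. n2.cnt = "qq"  ["qq"]
4. n2.fin = 11  [11]
5. n4.val = 16  [16]
6. n5.key = false  [terminal]
7. n4.off = "pk"  ["pk"]
8. n1.cnt = "pkz"  [S.off ++ "z"]
9. n1.fin = 5  [5]
10. n6.live = 9  [terminal]
11. n8.live = 11  [terminal]
12. n9.ok = -7  [a.live - 18]
13. n10.lim = "kx"  [terminal]
14. n11.off = false  [terminal]
15. n12.live = 16  [terminal]
16. n9.live = 23  [a.live + 7]
17. n13.val = -5  [a.live - 16]
18. n14.ok = false  [terminal]
19. n15.lim = "xw"  [terminal]
20. n16.ok = false  [terminal]
21. n13.off = "xwn"  [g.lim ++ "n"]
22. n7.cnt = "zxwn"  ["z" ++ S.off]
23. n7.fin = 18  [a.live + 7]
24. n0.off = "pkzzxwn"  [B₀.cnt ++ B₁.cnt]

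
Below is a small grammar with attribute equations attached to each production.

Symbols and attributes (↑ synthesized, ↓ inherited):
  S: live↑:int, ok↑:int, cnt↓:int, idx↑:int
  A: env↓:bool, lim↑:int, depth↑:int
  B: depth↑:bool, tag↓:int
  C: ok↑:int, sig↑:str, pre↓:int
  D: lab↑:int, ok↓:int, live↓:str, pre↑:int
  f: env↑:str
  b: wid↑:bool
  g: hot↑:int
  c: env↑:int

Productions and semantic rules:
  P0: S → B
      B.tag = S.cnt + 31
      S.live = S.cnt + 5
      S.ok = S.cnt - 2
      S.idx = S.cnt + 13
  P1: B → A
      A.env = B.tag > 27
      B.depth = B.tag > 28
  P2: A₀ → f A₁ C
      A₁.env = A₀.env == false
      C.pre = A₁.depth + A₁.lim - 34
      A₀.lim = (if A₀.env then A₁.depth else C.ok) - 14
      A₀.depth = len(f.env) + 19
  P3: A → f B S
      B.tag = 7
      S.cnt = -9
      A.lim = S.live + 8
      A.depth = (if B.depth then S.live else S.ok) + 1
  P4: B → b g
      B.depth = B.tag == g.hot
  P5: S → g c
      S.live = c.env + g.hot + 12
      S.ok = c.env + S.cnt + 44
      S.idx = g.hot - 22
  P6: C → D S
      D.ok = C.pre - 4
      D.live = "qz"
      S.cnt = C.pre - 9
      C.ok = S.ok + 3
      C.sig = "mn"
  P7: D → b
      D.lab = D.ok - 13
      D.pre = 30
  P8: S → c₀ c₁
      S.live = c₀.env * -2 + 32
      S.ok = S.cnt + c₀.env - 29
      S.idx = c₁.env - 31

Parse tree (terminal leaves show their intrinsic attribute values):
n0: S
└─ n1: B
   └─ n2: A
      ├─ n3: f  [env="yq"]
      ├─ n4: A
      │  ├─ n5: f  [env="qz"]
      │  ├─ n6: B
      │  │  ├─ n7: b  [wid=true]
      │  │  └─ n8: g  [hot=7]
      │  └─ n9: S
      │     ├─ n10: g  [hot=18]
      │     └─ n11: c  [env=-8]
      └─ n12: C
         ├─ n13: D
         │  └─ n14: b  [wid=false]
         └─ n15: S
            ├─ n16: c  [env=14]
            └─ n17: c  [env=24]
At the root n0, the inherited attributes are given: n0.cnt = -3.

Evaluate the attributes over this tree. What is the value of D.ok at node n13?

15

1. n0.cnt = -3  [given at root]
2. n1.tag = 28  [S.cnt + 31]
3. n2.env = true  [B.tag > 27]
4. n3.env = "yq"  [terminal]
5. n4.env = false  [A₀.env == false]
6. n5.env = "qz"  [terminal]
7. n6.tag = 7  [7]
8. n7.wid = true  [terminal]
9. n8.hot = 7  [terminal]
10. n6.depth = true  [B.tag == g.hot]
11. n9.cnt = -9  [-9]
12. n10.hot = 18  [terminal]
13. n11.env = -8  [terminal]
14. n9.live = 22  [c.env + g.hot + 12]
15. n9.ok = 27  [c.env + S.cnt + 44]
16. n9.idx = -4  [g.hot - 22]
17. n4.lim = 30  [S.live + 8]
18. n4.depth = 23  [(if B.depth then S.live else S.ok) + 1]
19. n12.pre = 19  [A₁.depth + A₁.lim - 34]
20. n13.ok = 15  [C.pre - 4]
21. n13.live = "qz"  ["qz"]
22. n14.wid = false  [terminal]
23. n13.lab = 2  [D.ok - 13]
24. n13.pre = 30  [30]
25. n15.cnt = 10  [C.pre - 9]
26. n16.env = 14  [terminal]
27. n17.env = 24  [terminal]
28. n15.live = 4  [c₀.env * -2 + 32]
29. n15.ok = -5  [S.cnt + c₀.env - 29]
30. n15.idx = -7  [c₁.env - 31]
31. n12.ok = -2  [S.ok + 3]
32. n12.sig = "mn"  ["mn"]
33. n2.lim = 9  [(if A₀.env then A₁.depth else C.ok) - 14]
34. n2.depth = 21  [len(f.env) + 19]
35. n1.depth = false  [B.tag > 28]
36. n0.live = 2  [S.cnt + 5]
37. n0.ok = -5  [S.cnt - 2]
38. n0.idx = 10  [S.cnt + 13]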